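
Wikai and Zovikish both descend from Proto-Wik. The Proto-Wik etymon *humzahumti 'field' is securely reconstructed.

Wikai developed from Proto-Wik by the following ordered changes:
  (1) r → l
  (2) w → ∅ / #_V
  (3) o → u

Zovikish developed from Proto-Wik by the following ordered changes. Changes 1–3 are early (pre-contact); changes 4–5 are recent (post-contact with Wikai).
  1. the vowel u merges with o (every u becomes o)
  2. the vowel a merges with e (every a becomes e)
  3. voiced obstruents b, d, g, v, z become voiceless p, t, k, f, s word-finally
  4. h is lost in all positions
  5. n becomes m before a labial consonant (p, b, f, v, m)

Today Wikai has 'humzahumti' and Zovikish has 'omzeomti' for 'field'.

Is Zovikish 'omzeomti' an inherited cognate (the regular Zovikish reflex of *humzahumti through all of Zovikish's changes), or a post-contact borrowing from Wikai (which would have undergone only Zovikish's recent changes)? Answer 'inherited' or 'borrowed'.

inherited

If inherited, *humzahumti would pass through all of Zovikish's changes:
Zovikish: *humzahumti
  humzahumti → homzahomti   [vowel merger]
  homzahomti → homzehomti   [vowel merger]
  homzehomti (rule 3 does not apply)
  homzehomti → omzeomti   [h-loss]
  omzeomti (rule 5 does not apply)
  giving Zovikish omzeomti.
If borrowed from Wikai 'humzahumti' after the early changes, it would undergo only the recent ones:
  rule 4 (h-loss): humzahumti → umzaumti
  rule 5 (nasal place assimilation): no change (umzaumti)
  ⇒ as a loan: umzaumti
Zovikish 'omzeomti' matches the inherited outcome exactly, so it is an inherited cognate, not a loan.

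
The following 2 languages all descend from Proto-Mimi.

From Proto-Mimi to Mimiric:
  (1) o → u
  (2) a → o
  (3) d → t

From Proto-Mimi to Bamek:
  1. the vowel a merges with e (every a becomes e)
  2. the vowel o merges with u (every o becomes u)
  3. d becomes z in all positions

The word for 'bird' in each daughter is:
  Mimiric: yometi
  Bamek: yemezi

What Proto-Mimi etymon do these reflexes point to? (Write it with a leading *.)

*yamedi

Position 2: Mimiric has o, Bamek has e. In Mimiric, o can only continue *a, so the proto-segment is *a.
Position 5: Mimiric has t, Bamek has z. Taking the neighbouring segments as reconstructed: Mimiric t could go back to *t or *d; Bamek z could go back to *d or *z — the one source consistent with every daughter is *d.
This points to *yamedi. Verify forward in each daughter:
Mimiric: *yamedi
  yamedi (rule 1 does not apply)
  yamedi → yomedi   [vowel merger]
  yomedi → yometi   [unconditioned shift]
  giving Mimiric yometi.
Bamek: *yamedi > yemedi > yemezi  (by vowel merger, unconditioned shift)
Only *yamedi yields all of Mimiric yometi, Bamek yemezi.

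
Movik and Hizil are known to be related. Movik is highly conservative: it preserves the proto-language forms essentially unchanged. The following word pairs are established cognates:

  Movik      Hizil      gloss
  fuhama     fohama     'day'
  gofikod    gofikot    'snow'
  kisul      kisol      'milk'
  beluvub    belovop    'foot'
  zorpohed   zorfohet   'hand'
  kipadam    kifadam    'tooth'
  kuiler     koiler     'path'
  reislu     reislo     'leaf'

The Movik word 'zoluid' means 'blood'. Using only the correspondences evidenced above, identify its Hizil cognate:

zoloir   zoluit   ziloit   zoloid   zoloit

zoloit

kuiler ~ koiler — Movik u corresponds to Hizil o after a consonant, before a front vowel.
gofikod ~ gofikot, zorpohed ~ zorfohet — Movik d corresponds to Hizil t word-finally.
Applying these to Movik 'zoluid':
  zoluid → zoloid   (u→o after a consonant, before a front vowel)
  zoloid → zoloit   (d→t word-finally)
So the Hizil cognate is 'zoloit'.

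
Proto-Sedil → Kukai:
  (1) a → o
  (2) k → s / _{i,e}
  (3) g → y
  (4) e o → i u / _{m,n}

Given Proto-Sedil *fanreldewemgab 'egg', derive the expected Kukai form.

funreldewimyob

Kukai: start from *fanreldewemgab.
  rule 1 (vowel merger): fanreldewemgab → fonreldewemgob
  rule 2: no change — fonreldewemgob
  rule 3 (unconditioned shift): fonreldewemgob → fonreldewemyob
  rule 4 (pre-nasal raising): fonreldewemyob → funreldewimyob
  ⇒ Kukai funreldewimyob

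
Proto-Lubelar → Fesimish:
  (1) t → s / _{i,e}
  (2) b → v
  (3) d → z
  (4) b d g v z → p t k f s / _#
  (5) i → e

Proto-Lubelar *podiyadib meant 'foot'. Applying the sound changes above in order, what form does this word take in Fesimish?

Fesimish: start from *podiyadib.
  rule 1: no change — podiyadib
  rule 2 (unconditioned shift): podiyadib → podiyadiv
  rule 3 (unconditioned shift): podiyadiv → poziyaziv
  rule 4 (final devoicing): poziyaziv → poziyazif
  rule 5 (vowel merger): poziyazif → pozeyazef
  ⇒ Fesimish pozeyazef

pozeyazef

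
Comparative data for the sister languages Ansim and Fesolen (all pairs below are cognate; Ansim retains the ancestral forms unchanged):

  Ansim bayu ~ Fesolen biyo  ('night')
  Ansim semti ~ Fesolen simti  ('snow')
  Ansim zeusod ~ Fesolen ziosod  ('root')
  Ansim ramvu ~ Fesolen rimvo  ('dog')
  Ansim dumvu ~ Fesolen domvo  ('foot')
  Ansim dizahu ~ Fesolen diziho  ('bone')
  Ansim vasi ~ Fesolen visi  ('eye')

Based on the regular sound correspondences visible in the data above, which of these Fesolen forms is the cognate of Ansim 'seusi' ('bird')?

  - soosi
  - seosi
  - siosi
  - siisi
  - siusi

zeusod ~ ziosod — Ansim e corresponds to Fesolen i after a consonant, before a back vowel.
zeusod ~ ziosod — Ansim u corresponds to Fesolen o after a vowel, before a consonant other than r, m, n, p, b, f, v.
Applying these to Ansim 'seusi':
  seusi → siusi   (e→i after a consonant, before a back vowel)
  siusi → siosi   (u→o after a vowel, before a consonant other than r, m, n, p, b, f, v)
So the Fesolen cognate is 'siosi'.

siosi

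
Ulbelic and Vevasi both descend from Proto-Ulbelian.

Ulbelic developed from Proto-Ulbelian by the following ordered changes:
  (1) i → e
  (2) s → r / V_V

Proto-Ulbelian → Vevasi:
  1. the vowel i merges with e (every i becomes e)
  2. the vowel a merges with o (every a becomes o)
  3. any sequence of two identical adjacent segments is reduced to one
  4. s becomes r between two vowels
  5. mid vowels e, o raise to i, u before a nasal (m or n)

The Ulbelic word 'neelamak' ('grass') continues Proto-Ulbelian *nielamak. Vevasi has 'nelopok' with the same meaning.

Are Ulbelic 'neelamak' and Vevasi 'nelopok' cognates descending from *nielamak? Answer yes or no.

no

Derive the expected Vevasi reflex of *nielamak:
Vevasi: *nielamak > neelamak > neelomok > nelomok > nelumok  (by vowel merger, vowel merger, degemination, pre-nasal raising)
The regular Vevasi reflex would be 'nelumok', but the attested form is 'nelopok'. The correspondence is irregular, so they are not cognates (the Vevasi form has a different source).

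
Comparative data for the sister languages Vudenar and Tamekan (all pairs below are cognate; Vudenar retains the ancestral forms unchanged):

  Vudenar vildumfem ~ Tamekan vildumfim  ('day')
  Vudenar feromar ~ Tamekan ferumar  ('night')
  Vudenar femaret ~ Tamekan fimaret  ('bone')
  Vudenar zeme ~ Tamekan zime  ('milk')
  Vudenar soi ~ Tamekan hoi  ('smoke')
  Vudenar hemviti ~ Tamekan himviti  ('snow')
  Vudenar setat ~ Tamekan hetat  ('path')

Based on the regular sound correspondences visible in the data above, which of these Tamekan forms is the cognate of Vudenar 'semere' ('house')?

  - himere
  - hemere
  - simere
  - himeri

himere

setat ~ hetat — Vudenar s corresponds to Tamekan h word-initially before a front vowel.
vildumfem ~ vildumfim, femaret ~ fimaret — Vudenar e corresponds to Tamekan i after a consonant, before a nasal.
Applying these to Vudenar 'semere':
  semere → hemere   (s→h word-initially before a front vowel)
  hemere → himere   (e→i after a consonant, before a nasal)
So the Tamekan cognate is 'himere'.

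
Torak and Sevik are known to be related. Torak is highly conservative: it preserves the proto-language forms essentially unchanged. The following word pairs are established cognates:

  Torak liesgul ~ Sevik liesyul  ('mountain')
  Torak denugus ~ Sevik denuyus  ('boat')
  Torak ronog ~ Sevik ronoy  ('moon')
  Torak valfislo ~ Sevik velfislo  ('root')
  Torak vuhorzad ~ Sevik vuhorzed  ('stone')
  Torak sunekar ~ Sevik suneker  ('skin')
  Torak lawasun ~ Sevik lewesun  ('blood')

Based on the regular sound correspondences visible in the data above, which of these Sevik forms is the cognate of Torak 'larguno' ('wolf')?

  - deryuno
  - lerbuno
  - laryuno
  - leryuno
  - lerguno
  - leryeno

sunekar ~ suneker — Torak a corresponds to Sevik e after a consonant, before r.
liesgul ~ liesyul — Torak g corresponds to Sevik y after a consonant, before a back vowel.
Applying these to Torak 'larguno':
  larguno → lerguno   (a→e after a consonant, before r)
  lerguno → leryuno   (g→y after a consonant, before a back vowel)
So the Sevik cognate is 'leryuno'.

leryuno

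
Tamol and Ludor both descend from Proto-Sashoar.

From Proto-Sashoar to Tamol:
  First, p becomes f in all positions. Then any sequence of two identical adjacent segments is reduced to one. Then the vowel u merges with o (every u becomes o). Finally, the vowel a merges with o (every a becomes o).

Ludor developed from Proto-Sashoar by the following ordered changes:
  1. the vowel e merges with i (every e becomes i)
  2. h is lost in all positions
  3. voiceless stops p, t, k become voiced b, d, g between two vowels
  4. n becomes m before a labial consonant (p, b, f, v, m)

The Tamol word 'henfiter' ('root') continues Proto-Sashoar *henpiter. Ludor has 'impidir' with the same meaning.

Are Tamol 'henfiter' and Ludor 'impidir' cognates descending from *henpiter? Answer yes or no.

Derive the expected Ludor reflex of *henpiter:
Ludor: *henpiter
  henpiter → hinpitir   [vowel merger]
  hinpitir → inpitir   [h-loss]
  inpitir → inpidir   [intervocalic voicing]
  inpidir → impidir   [nasal place assimilation]
  giving Ludor impidir.
Ludor 'impidir' matches the regular reflex exactly, so the pair is cognate.

yes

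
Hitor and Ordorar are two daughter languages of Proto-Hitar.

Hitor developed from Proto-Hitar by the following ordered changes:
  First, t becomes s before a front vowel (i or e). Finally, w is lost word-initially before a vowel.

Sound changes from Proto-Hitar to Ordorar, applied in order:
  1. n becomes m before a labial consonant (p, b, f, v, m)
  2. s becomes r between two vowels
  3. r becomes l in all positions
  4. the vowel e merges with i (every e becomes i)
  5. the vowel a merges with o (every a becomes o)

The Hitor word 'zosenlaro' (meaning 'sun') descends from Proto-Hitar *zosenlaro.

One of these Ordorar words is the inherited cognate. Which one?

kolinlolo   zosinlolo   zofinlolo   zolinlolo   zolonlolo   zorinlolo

zolinlolo

Ordorar: *zosenlaro
  zosenlaro (rule 1 does not apply)
  zosenlaro → zorenlaro   [rhotacism]
  zorenlaro → zolenlalo   [unconditioned shift]
  zolenlalo → zolinlalo   [vowel merger]
  zolinlalo → zolinlolo   [vowel merger]
  giving Ordorar zolinlolo.
The other candidates each miss or misapply at least one Ordorar change.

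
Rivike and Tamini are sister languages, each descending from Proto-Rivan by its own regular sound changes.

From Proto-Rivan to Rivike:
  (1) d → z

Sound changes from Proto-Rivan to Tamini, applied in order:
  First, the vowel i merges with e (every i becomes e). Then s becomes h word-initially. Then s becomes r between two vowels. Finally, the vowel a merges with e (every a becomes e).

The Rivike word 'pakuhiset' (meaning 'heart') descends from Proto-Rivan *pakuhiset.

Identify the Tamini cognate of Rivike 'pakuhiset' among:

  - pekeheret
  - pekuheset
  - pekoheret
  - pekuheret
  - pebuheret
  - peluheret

Tamini: *pakuhiset > pakuheset > pakuheret > pekuheret  (by vowel merger, rhotacism, vowel merger)
The other candidates each miss or misapply at least one Tamini change.

pekuheret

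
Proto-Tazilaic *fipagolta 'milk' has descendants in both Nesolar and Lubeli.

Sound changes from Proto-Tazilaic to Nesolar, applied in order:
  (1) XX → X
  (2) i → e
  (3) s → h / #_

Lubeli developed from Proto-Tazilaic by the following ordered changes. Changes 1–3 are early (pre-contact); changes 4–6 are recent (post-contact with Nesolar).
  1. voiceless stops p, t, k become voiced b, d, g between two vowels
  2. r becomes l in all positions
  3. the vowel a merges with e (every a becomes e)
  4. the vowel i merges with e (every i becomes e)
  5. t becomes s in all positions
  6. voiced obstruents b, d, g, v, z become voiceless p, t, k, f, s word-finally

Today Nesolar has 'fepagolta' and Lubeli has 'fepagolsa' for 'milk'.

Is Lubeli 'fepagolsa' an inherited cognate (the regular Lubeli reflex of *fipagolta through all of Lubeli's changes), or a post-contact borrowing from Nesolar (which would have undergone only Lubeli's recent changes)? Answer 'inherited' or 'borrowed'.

If inherited, *fipagolta would pass through all of Lubeli's changes:
Lubeli: *fipagolta > fibagolta > fibegolte > febegolte > febegolse  (by intervocalic voicing, vowel merger, vowel merger, unconditioned shift)
If borrowed from Nesolar 'fepagolta' after the early changes, it would undergo only the recent ones:
  rule 4 (vowel merger): no change (fepagolta)
  rule 5 (unconditioned shift): fepagolta → fepagolsa
  rule 6 (final devoicing): no change (fepagolsa)
  ⇒ as a loan: fepagolsa
Lubeli 'fepagolsa' matches the loan outcome 'fepagolsa', not the inherited 'febegolse' — it skipped the early Lubeli changes, so it was borrowed from Nesolar.

borrowed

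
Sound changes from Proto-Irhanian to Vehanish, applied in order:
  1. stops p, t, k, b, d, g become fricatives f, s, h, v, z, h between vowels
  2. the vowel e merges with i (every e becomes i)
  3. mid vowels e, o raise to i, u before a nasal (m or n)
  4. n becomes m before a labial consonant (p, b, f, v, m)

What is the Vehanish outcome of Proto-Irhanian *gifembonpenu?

Vehanish: *gifembonpenu
  gifembonpenu (rule 1 does not apply)
  gifembonpenu → gifimbonpinu   [vowel merger]
  gifimbonpinu → gifimbunpinu   [pre-nasal raising]
  gifimbunpinu → gifimbumpinu   [nasal place assimilation]
  giving Vehanish gifimbumpinu.

gifimbumpinu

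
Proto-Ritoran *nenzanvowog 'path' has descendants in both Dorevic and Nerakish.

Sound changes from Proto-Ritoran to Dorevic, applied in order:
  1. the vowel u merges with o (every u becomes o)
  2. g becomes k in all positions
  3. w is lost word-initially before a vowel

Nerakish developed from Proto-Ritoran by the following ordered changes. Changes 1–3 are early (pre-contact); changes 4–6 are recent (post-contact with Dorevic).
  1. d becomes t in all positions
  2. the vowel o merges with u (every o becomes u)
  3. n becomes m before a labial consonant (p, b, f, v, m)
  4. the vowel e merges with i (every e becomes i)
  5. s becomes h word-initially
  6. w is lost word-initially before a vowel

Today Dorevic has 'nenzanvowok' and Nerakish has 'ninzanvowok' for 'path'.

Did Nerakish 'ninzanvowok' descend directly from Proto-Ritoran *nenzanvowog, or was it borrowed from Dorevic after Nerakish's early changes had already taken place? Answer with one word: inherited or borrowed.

borrowed

If inherited, *nenzanvowog would pass through all of Nerakish's changes:
Nerakish: *nenzanvowog
  nenzanvowog (rule 1 does not apply)
  nenzanvowog → nenzanvuwug   [vowel merger]
  nenzanvuwug → nenzamvuwug   [nasal place assimilation]
  nenzamvuwug → ninzamvuwug   [vowel merger]
  ninzamvuwug (rule 5 does not apply)
  ninzamvuwug (rule 6 does not apply)
  giving Nerakish ninzamvuwug.
If borrowed from Dorevic 'nenzanvowok' after the early changes, it would undergo only the recent ones:
  rule 4 (vowel merger): nenzanvowok → ninzanvowok
  rule 5 (debuccalisation): no change (ninzanvowok)
  rule 6 (glide loss): no change (ninzanvowok)
  ⇒ as a loan: ninzanvowok
Nerakish 'ninzanvowok' matches the loan outcome 'ninzanvowok', not the inherited 'ninzamvuwug' — it skipped the early Nerakish changes, so it was borrowed from Dorevic.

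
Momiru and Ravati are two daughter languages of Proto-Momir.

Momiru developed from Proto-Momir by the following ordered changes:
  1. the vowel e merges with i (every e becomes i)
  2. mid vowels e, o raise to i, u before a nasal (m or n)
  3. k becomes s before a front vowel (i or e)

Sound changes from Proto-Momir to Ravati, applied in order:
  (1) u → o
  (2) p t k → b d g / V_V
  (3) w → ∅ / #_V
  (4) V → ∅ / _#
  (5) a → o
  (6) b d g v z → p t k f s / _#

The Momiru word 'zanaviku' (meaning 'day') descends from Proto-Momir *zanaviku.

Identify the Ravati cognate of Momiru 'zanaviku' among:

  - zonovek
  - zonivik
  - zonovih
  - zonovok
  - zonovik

zonovik

Ravati: *zanaviku
  zanaviku → zanaviko   [vowel merger]
  zanaviko → zanavigo   [intervocalic voicing]
  zanavigo (rule 3 does not apply)
  zanavigo → zanavig   [apocope]
  zanavig → zonovig   [vowel merger]
  zonovig → zonovik   [final devoicing]
  giving Ravati zonovik.
Among the options, 'zonovik' alone shows every Ravati change applied in order.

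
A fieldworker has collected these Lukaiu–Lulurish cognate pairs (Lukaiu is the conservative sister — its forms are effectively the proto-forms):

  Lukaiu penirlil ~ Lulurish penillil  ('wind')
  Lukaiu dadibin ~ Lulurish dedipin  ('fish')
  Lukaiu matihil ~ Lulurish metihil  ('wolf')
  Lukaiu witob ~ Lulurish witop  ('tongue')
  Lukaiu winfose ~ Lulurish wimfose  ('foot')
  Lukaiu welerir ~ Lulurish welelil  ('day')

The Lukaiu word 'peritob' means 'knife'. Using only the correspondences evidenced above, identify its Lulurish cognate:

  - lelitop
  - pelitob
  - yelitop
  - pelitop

pelitop

welerir ~ welelil — Lukaiu r corresponds to Lulurish l between vowels (before a front vowel).
witob ~ witop — Lukaiu b corresponds to Lulurish p word-finally.
Applying these to Lukaiu 'peritob':
  peritob → pelitob   (r→l between vowels (before a front vowel))
  pelitob → pelitop   (b→p word-finally)
So the Lulurish cognate is 'pelitop'.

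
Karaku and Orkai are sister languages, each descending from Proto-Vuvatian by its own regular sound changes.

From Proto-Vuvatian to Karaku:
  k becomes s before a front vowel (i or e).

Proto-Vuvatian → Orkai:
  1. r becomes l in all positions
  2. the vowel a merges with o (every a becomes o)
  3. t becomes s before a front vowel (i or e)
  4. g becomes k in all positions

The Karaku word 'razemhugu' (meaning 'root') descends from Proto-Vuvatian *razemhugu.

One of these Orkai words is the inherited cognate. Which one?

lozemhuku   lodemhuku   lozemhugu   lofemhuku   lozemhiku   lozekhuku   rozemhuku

lozemhuku

Orkai: start from *razemhugu.
  rule 1 (unconditioned shift): razemhugu → lazemhugu
  rule 2 (vowel merger): lazemhugu → lozemhugu
  rule 3: no change — lozemhugu
  rule 4 (unconditioned shift): lozemhugu → lozemhuku
  ⇒ Orkai lozemhuku
Among the options, 'lozemhuku' alone shows every Orkai change applied in order.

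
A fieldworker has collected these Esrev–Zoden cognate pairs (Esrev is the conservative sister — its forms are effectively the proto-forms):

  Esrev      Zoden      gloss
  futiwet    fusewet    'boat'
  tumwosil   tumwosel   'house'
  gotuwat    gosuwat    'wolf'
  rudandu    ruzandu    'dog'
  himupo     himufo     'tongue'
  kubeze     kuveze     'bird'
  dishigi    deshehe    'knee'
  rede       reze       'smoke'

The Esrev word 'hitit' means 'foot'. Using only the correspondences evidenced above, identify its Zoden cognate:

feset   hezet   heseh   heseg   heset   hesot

heset

futiwet ~ fusewet, tumwosil ~ tumwosel — Esrev i corresponds to Zoden e after a consonant, before a consonant other than r, m, n, p, b, f, v.
futiwet ~ fusewet — Esrev t corresponds to Zoden s between vowels (before a front vowel).
Applying these to Esrev 'hitit':
  hitit → hetit   (i→e after a consonant, before a consonant other than r, m, n, p, b, f, v)
  hetit → hesit   (t→s between vowels (before a front vowel))
  hesit → heset   (i→e after a consonant, before a consonant other than r, m, n, p, b, f, v)
So the Zoden cognate is 'heset'.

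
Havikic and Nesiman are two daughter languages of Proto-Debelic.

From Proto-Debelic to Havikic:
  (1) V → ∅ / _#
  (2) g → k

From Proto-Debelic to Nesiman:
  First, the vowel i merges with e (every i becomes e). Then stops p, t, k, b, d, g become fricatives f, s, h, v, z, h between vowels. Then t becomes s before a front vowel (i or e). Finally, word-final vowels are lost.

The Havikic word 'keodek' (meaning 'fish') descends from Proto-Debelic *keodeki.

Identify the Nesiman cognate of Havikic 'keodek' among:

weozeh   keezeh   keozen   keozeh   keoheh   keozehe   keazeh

Nesiman: *keodeki
  keodeki → keodeke   [vowel merger]
  keodeke → keozehe   [intervocalic lenition]
  keozehe (rule 3 does not apply)
  keozehe → keozeh   [apocope]
  giving Nesiman keozeh.
Among the options, 'keozeh' alone shows every Nesiman change applied in order.

keozeh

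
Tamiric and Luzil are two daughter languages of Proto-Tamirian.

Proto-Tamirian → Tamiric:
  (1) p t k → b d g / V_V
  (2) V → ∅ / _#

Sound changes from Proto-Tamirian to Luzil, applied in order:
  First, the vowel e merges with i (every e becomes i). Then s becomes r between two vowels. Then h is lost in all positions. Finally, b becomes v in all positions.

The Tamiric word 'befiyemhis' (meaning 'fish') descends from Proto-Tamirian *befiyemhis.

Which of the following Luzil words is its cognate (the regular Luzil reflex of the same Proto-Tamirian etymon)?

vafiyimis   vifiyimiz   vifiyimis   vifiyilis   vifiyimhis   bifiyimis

Luzil: start from *befiyemhis.
  rule 1 (vowel merger): befiyemhis → bifiyimhis
  rule 2: no change — bifiyimhis
  rule 3 (h-loss): bifiyimhis → bifiyimis
  rule 4 (unconditioned shift): bifiyimis → vifiyimis
  ⇒ Luzil vifiyimis
Among the options, 'vifiyimis' alone shows every Luzil change applied in order.

vifiyimis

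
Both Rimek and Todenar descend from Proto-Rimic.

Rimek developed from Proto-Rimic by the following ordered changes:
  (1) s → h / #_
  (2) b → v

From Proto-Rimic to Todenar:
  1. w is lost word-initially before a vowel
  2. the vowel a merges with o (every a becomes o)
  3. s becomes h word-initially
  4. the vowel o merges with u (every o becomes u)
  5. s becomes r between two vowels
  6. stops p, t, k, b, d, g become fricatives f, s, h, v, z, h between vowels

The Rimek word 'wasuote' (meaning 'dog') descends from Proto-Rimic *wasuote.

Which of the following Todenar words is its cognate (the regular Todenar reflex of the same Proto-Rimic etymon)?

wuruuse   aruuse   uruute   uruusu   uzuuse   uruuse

uruuse

Todenar: start from *wasuote.
  rule 1 (glide loss): wasuote → asuote
  rule 2 (vowel merger): asuote → osuote
  rule 3: no change — osuote
  rule 4 (vowel merger): osuote → usuute
  rule 5 (rhotacism): usuute → uruute
  rule 6 (intervocalic lenition): uruute → uruuse
  ⇒ Todenar uruuse
The other candidates each miss or misapply at least one Todenar change.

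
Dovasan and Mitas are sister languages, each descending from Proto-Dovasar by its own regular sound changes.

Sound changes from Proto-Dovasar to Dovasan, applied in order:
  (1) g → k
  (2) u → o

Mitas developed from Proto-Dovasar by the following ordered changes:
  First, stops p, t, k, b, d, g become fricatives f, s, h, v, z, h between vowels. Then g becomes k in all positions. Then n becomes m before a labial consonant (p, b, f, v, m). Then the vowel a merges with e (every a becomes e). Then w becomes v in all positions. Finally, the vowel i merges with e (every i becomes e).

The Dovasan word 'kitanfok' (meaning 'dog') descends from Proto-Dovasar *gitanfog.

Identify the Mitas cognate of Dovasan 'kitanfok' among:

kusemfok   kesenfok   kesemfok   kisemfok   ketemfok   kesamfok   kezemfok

kesemfok

Mitas: start from *gitanfog.
  rule 1 (intervocalic lenition): gitanfog → gisanfog
  rule 2 (unconditioned shift): gisanfog → kisanfok
  rule 3 (nasal place assimilation): kisanfok → kisamfok
  rule 4 (vowel merger): kisamfok → kisemfok
  rule 5: no change — kisemfok
  rule 6 (vowel merger): kisemfok → kesemfok
  ⇒ Mitas kesemfok
Among the options, 'kesemfok' alone shows every Mitas change applied in order.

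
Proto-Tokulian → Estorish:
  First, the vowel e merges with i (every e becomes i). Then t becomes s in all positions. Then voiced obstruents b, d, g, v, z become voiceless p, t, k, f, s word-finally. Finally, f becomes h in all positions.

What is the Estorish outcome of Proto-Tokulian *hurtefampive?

hursihampivi

Estorish: start from *hurtefampive.
  rule 1 (vowel merger): hurtefampive → hurtifampivi
  rule 2 (unconditioned shift): hurtifampivi → hursifampivi
  rule 3: no change — hursifampivi
  rule 4 (unconditioned shift): hursifampivi → hursihampivi
  ⇒ Estorish hursihampivi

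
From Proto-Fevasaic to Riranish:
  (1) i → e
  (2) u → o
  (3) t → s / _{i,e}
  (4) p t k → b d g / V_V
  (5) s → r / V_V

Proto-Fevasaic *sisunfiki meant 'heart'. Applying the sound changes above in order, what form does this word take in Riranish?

seronfege

Riranish: start from *sisunfiki.
  rule 1 (vowel merger): sisunfiki → sesunfeke
  rule 2 (vowel merger): sesunfeke → sesonfeke
  rule 3: no change — sesonfeke
  rule 4 (intervocalic voicing): sesonfeke → sesonfege
  rule 5 (rhotacism): sesonfege → seronfege
  ⇒ Riranish seronfege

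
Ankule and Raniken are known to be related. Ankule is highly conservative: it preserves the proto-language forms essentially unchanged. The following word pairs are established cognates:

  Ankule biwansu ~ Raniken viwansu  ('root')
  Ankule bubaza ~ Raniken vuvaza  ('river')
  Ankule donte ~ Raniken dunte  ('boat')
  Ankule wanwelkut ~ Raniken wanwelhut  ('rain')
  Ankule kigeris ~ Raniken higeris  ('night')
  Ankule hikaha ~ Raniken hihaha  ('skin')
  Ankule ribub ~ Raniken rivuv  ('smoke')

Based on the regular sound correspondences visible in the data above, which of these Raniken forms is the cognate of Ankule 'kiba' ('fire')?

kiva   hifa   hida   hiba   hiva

kigeris ~ higeris — Ankule k corresponds to Raniken h word-initially before a front vowel.
bubaza ~ vuvaza — Ankule b corresponds to Raniken v between vowels (before a back vowel).
Applying these to Ankule 'kiba':
  kiba → hiba   (k→h word-initially before a front vowel)
  hiba → hiva   (b→v between vowels (before a back vowel))
So the Raniken cognate is 'hiva'.

hiva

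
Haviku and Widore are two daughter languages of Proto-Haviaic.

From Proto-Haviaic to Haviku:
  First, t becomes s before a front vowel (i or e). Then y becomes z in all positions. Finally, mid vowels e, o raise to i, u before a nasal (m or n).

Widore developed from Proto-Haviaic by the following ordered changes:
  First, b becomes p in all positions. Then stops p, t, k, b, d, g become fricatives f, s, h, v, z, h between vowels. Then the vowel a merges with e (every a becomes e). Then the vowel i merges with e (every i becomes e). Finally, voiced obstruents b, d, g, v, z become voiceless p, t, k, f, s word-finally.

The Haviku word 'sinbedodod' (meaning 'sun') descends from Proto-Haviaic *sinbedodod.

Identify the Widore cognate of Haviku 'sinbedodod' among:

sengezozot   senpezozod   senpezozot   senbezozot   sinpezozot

Widore: *sinbedodod > sinpedodod > sinpezozod > senpezozod > senpezozot  (by unconditioned shift, intervocalic lenition, vowel merger, final devoicing)
Only 'senpezozot' matches the regular Widore development of *sinbedodod.

senpezozot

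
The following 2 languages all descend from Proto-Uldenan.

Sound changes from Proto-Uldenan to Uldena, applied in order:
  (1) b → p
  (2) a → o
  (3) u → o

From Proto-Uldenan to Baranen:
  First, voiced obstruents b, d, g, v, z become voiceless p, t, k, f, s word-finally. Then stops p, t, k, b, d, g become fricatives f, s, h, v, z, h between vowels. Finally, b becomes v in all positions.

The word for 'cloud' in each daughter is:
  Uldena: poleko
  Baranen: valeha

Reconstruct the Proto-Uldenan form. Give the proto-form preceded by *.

*baleka

Position 1: Uldena has p, Baranen has v. Taking the neighbouring segments as reconstructed: Uldena p could go back to *p or *b; Baranen v could go back to *b or *v — the one source consistent with every daughter is *b.
Position 6: Uldena has o, Baranen has a. Baranen preserves a here (none of its changes turn any other segment into a), so the proto-segment is *a.
This points to *baleka. Verify forward in each daughter:
Uldena: *baleka > paleka > poleko  (by unconditioned shift, vowel merger)
Baranen: *baleka
  baleka (rule 1 does not apply)
  baleka → baleha   [intervocalic lenition]
  baleha → valeha   [unconditioned shift]
  giving Baranen valeha.
*baleka is the unique common source.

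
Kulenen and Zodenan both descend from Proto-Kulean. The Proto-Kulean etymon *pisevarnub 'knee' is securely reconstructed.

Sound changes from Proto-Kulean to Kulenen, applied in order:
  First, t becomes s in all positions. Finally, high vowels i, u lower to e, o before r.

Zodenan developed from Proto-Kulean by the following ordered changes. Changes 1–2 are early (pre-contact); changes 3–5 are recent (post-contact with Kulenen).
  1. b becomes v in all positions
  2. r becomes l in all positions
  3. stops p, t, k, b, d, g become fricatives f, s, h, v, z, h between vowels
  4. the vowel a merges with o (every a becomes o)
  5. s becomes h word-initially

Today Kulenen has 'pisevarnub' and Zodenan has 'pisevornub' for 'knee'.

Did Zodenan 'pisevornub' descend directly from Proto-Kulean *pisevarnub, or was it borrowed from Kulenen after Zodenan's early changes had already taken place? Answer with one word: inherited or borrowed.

borrowed

If inherited, *pisevarnub would pass through all of Zodenan's changes:
Zodenan: *pisevarnub > pisevarnuv > pisevalnuv > pisevolnuv  (by unconditioned shift, unconditioned shift, vowel merger)
If borrowed from Kulenen 'pisevarnub' after the early changes, it would undergo only the recent ones:
  rule 3 (intervocalic lenition): no change (pisevarnub)
  rule 4 (vowel merger): pisevarnub → pisevornub
  rule 5 (debuccalisation): no change (pisevornub)
  ⇒ as a loan: pisevornub
Zodenan 'pisevornub' matches the loan outcome 'pisevornub', not the inherited 'pisevolnuv' — it skipped the early Zodenan changes, so it was borrowed from Kulenen.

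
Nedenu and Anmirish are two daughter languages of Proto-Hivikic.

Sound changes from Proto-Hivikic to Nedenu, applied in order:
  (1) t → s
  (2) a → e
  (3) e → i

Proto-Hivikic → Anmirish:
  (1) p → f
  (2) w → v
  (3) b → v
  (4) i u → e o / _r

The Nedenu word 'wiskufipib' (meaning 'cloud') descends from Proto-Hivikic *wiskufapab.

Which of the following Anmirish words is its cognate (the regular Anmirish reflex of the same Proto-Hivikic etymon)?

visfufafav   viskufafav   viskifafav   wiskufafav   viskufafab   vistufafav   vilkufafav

viskufafav

Anmirish: *wiskufapab > wiskufafab > viskufafab > viskufafav  (by unconditioned shift, unconditioned shift, unconditioned shift)
Among the options, 'viskufafav' alone shows every Anmirish change applied in order.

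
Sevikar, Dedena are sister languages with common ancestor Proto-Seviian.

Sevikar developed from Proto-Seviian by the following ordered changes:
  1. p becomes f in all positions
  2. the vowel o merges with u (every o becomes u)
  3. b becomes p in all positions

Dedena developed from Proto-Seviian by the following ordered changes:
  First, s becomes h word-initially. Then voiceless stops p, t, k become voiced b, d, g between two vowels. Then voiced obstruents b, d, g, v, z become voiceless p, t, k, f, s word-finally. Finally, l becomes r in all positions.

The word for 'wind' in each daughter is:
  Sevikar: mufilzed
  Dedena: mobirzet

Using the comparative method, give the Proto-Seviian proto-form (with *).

*mopilzed

Position 2: Sevikar has u, Dedena has o. Dedena preserves o here (none of its changes turn any other segment into o), so the proto-segment is *o.
Position 3: Sevikar has f, Dedena has b. Taking the neighbouring segments as reconstructed: Sevikar f could go back to *p or *f; Dedena b could go back to *p or *b — the one source consistent with every daughter is *p.
This points to *mopilzed. Verify forward in each daughter:
Sevikar: *mopilzed > mofilzed > mufilzed  (by unconditioned shift, vowel merger)
Dedena: *mopilzed > mobilzed > mobilzet > mobirzet  (by intervocalic voicing, final devoicing, unconditioned shift)
No other proto-form is consistent with every reflex, so the reconstruction is *mopilzed.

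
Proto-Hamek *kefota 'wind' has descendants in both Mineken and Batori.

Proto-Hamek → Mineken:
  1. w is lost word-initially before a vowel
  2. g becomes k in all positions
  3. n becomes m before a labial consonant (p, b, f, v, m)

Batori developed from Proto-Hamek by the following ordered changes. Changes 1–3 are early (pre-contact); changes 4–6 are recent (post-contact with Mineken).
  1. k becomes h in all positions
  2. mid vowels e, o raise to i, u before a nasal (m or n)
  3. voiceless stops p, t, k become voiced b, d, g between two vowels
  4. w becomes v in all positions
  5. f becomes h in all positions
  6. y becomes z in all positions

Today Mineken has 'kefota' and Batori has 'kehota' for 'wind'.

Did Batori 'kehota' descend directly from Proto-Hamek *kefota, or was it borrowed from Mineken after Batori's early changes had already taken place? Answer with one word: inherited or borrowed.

If inherited, *kefota would pass through all of Batori's changes:
Batori: *kefota
  kefota → hefota   [unconditioned shift]
  hefota (rule 2 does not apply)
  hefota → hefoda   [intervocalic voicing]
  hefoda (rule 4 does not apply)
  hefoda → hehoda   [unconditioned shift]
  hehoda (rule 6 does not apply)
  giving Batori hehoda.
If borrowed from Mineken 'kefota' after the early changes, it would undergo only the recent ones:
  rule 4 (unconditioned shift): no change (kefota)
  rule 5 (unconditioned shift): kefota → kehota
  rule 6 (unconditioned shift): no change (kehota)
  ⇒ as a loan: kehota
Batori 'kehota' matches the loan outcome 'kehota', not the inherited 'hehoda' — it skipped the early Batori changes, so it was borrowed from Mineken.

borrowed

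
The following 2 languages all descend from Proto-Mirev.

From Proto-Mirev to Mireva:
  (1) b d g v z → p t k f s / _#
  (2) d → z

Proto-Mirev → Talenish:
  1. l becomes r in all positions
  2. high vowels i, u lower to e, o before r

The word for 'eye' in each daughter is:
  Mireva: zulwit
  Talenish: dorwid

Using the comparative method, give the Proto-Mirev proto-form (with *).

Position 1: Mireva has z, Talenish has d. Talenish preserves d here (none of its changes turn any other segment into d), so the proto-segment is *d.
Position 2: Mireva has u, Talenish has o. Mireva preserves u here (none of its changes turn any other segment into u), so the proto-segment is *u.
Continuing position by position gives *dulwid; check it forward:
Mireva: *dulwid > dulwit > zulwit  (by final devoicing, unconditioned shift)
Talenish: *dulwid > durwid > dorwid  (by unconditioned shift, pre-rhotic lowering)
*dulwid is the unique common source.

*dulwid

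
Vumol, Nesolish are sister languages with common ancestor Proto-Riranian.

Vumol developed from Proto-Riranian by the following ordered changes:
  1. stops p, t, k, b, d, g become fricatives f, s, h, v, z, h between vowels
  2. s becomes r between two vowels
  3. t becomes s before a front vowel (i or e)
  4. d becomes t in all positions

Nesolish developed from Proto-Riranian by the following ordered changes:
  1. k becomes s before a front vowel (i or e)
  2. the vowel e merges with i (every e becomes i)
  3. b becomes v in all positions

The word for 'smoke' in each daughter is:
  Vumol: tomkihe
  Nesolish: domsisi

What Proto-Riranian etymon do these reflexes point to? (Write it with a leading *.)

Position 7: Vumol has e, Nesolish has i. Vumol preserves e here (none of its changes turn any other segment into e), so the proto-segment is *e.
Position 1: Vumol has t, Nesolish has d. Nesolish preserves d here (none of its changes turn any other segment into d), so the proto-segment is *d.
Position 4: Vumol has k, Nesolish has s. Vumol preserves k here (none of its changes turn any other segment into k), so the proto-segment is *k.
Verify the candidate proto-form against each daughter:
Vumol: start from *domkike.
  rule 1 (intervocalic lenition): domkike → domkihe
  rule 2: no change — domkihe
  rule 3: no change — domkihe
  rule 4 (unconditioned shift): domkihe → tomkihe
  ⇒ Vumol tomkihe
Nesolish: start from *domkike.
  rule 1 (palatalisation): domkike → domsise
  rule 2 (vowel merger): domsise → domsisi
  rule 3: no change — domsisi
  ⇒ Nesolish domsisi
Only *domkike yields all of Vumol tomkihe, Nesolish domsisi.

*domkike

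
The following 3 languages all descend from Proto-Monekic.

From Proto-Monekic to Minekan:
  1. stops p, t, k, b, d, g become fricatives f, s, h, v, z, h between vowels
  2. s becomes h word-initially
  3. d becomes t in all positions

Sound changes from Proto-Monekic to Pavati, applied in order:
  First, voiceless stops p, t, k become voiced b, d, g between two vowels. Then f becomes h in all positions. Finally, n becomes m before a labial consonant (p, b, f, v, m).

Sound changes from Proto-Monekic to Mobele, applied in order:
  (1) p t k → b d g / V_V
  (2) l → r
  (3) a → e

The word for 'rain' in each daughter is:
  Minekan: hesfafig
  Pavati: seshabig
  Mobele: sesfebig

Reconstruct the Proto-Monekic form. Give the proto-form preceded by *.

*sesfapig

Position 1: Minekan has h, Pavati has s, Mobele has s. Pavati preserves s here (none of its changes turn any other segment into s), so the proto-segment is *s.
Position 5: Minekan has a, Pavati has a, Mobele has e. Minekan preserves a here (none of its changes turn any other segment into a), so the proto-segment is *a.
Verify the candidate proto-form against each daughter:
Minekan: start from *sesfapig.
  rule 1 (intervocalic lenition): sesfapig → sesfafig
  rule 2 (debuccalisation): sesfafig → hesfafig
  rule 3: no change — hesfafig
  ⇒ Minekan hesfafig
Pavati: start from *sesfapig.
  rule 1 (intervocalic voicing): sesfapig → sesfabig
  rule 2 (unconditioned shift): sesfabig → seshabig
  rule 3: no change — seshabig
  ⇒ Pavati seshabig
Mobele: *sesfapig
  sesfapig → sesfabig   [intervocalic voicing]
  sesfabig (rule 2 does not apply)
  sesfabig → sesfebig   [vowel merger]
  giving Mobele sesfebig.
No other proto-form is consistent with every reflex, so the reconstruction is *sesfapig.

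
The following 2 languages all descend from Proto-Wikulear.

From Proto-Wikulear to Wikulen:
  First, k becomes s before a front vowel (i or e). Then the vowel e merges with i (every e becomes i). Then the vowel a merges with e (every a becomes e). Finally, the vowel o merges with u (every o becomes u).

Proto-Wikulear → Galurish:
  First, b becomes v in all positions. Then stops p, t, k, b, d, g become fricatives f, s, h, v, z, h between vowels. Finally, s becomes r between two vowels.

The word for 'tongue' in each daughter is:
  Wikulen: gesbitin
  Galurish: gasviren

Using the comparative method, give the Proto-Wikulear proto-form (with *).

*gasbiten

Position 7: Wikulen has i, Galurish has e. Galurish preserves e here (none of its changes turn any other segment into e), so the proto-segment is *e.
Position 6: Wikulen has t, Galurish has r. Wikulen preserves t here (none of its changes turn any other segment into t), so the proto-segment is *t.
Verify the candidate proto-form against each daughter:
Wikulen: *gasbiten
  gasbiten (rule 1 does not apply)
  gasbiten → gasbitin   [vowel merger]
  gasbitin → gesbitin   [vowel merger]
  gesbitin (rule 4 does not apply)
  giving Wikulen gesbitin.
Galurish: *gasbiten
  gasbiten → gasviten   [unconditioned shift]
  gasviten → gasvisen   [intervocalic lenition]
  gasvisen → gasviren   [rhotacism]
  giving Galurish gasviren.
No other proto-form is consistent with every reflex, so the reconstruction is *gasbiten.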